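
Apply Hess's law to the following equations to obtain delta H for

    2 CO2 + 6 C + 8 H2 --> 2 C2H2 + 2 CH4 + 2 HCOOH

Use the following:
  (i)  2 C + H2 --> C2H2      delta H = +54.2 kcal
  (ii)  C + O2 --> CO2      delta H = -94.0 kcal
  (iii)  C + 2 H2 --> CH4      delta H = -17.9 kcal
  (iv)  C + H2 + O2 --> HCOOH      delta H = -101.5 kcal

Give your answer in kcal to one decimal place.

(i) × 2: (2)·(+54.2) = +108.4 kcal
(ii) reversed and × 2: (-2)·(-94.0) = +188.0 kcal
(iii) × 2: (2)·(-17.9) = -35.8 kcal
(iv) × 2: (2)·(-101.5) = -203.0 kcal
delta H = (2)·(+54.2) + (-2)·(-94.0) + (2)·(-17.9) + (2)·(-101.5) = 57.6 kcal

delta H = 57.6 kcal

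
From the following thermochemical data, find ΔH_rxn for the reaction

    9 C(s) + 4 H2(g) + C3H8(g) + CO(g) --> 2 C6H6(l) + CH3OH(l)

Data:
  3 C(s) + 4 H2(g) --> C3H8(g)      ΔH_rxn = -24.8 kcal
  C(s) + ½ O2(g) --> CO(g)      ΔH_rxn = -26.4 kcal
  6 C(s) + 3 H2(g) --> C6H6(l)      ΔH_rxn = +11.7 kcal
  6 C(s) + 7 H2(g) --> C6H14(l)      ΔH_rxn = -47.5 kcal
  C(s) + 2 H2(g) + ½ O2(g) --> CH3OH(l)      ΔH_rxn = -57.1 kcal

equation 1 reversed: +24.8 kcal
equation 2 reversed: +26.4 kcal
equation 3 × 2: (2)·(+11.7) = +23.4 kcal
equation 4: not needed.
equation 5 as written: -57.1 kcal
ΔH_rxn = (+24.8) + (+26.4) + (+23.4) + (-57.1) = 17.5 kcal

ΔH_rxn = 17.5 kcal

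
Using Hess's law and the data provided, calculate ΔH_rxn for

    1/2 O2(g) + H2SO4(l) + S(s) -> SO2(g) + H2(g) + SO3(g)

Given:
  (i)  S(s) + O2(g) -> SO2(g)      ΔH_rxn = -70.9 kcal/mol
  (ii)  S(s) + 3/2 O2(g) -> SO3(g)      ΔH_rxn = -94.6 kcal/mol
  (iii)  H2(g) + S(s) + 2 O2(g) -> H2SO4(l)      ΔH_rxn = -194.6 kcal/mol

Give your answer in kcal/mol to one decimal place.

(i) as written: -70.9 kcal/mol
(ii) as written: -94.6 kcal/mol
(iii) reversed: +194.6 kcal/mol
By Hess's law, ΔH_rxn = (-70.9) + (-94.6) + (+194.6) = 29.1 kcal/mol

ΔH_rxn = 29.1 kcal/mol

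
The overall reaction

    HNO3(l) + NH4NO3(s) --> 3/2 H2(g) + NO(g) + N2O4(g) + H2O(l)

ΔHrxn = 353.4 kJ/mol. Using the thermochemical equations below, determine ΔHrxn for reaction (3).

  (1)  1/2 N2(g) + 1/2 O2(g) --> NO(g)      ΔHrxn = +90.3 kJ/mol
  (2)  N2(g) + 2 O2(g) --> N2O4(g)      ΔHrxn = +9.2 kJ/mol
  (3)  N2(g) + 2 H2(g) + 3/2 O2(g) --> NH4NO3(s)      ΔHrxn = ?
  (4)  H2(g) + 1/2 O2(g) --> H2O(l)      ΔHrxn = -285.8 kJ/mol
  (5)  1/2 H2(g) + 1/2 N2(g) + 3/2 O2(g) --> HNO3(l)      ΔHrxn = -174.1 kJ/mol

(1) as written: +90.3 kJ/mol
(2) as written: +9.2 kJ/mol
(3) reversed: contributes −x
(4) as written: -285.8 kJ/mol
(5) reversed: +174.1 kJ/mol
+353.4 = (+90.3) + (+9.2) + (-285.8) + (+174.1) − x
x = (+353.4 − (-12.2)) / (-1) = -365.6 kJ/mol

ΔHrxn = -365.6 kJ/mol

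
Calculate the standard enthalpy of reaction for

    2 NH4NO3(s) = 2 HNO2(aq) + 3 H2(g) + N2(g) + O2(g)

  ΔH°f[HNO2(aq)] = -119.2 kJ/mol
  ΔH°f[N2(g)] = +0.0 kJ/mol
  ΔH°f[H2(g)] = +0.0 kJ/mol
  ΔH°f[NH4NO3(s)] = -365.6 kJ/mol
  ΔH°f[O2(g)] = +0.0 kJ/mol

ΔH°rxn = Σ nΔHf°(products) − Σ nΔHf°(reactants).
Products: 2·(-119.2) + 3·(+0.0) + 1·(+0.0) + 1·(+0.0) = -238.4
Reactants: 2·(-365.6) = -731.2
ΔH_rxn = (-238.4) − (-731.2) = 492.8 kJ/mol

ΔH_rxn = 492.8 kJ/mol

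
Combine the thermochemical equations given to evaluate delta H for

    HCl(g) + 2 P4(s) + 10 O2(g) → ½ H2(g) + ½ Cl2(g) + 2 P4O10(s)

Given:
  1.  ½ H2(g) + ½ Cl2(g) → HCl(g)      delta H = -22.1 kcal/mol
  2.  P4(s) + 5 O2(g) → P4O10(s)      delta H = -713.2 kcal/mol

delta H = -1404.3 kcal/mol

eq. 1 reversed: +22.1 kcal/mol
eq. 2 × 2: (2)·(-713.2) = -1426.4 kcal/mol
By Hess's law, delta H = (+22.1) + (-1426.4) = -1404.3 kcal/mol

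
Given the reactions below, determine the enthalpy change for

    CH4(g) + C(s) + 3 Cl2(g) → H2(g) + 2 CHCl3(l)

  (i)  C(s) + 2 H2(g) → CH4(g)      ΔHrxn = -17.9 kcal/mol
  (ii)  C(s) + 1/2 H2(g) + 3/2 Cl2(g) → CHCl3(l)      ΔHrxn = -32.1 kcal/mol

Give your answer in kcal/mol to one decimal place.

(i) reversed: +17.9 kcal/mol
(ii) × 2: (2)·(-32.1) = -64.2 kcal/mol
Since enthalpy is a state function, ΔHrxn = (-1)·(-17.9) + (2)·(-32.1) = -46.3 kcal/mol

ΔHrxn = -46.3 kcal/mol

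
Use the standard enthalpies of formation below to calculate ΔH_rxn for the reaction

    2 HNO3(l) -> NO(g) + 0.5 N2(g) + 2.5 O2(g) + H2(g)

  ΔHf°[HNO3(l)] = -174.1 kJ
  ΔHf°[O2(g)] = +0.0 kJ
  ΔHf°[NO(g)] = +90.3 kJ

ΔH_rxn = 438.5 kJ

Products: 1·(+90.3) + 1/2·(+0.0) + 5/2·(+0.0) + 1·(+0.0) = +90.3
Reactants: 2·(-174.1) = -348.2
ΔH_rxn = (+90.3) − (-348.2) = 438.5 kJ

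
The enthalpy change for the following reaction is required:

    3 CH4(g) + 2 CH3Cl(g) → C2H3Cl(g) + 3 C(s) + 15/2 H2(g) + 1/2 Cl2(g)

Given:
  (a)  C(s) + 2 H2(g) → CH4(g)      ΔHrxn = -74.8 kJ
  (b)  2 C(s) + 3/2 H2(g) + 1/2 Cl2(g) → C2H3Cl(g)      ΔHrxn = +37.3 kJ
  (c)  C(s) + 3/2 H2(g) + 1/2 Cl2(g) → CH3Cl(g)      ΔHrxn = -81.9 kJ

(a) reversed and × 3 (reverse to put CH4(g) on the reactant side; scale by 3 for the 3 CH4(g)): (-3)·(-74.8) = +224.4 kJ
(b) as written (C2H3Cl(g) already on the product side): +37.3 kJ
(c) reversed and × 2 (CH3Cl(g) must end up as a reactant; ×2 to match 2 CH3Cl(g) in the target): (-2)·(-81.9) = +163.8 kJ
Since enthalpy is a state function, ΔHrxn = (+224.4) + (+37.3) + (+163.8) = 425.5 kJ

ΔHrxn = 425.5 kJ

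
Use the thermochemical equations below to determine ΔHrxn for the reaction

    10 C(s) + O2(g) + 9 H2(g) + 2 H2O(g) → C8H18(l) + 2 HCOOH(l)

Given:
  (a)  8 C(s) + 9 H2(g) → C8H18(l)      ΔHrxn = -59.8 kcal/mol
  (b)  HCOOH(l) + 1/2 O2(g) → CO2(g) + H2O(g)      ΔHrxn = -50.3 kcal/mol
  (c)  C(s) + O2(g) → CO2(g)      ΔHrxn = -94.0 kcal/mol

ΔHrxn = -147.2 kcal/mol

(a) as written (C8H18(l) already on the product side): -59.8 kcal/mol
(b) reversed and × 2 (reverse to put HCOOH(l) on the product side; ×2 to match 2 HCOOH(l) in the target): (-2)·(-50.3) = +100.6 kcal/mol
(c) × 2: (2)·(-94.0) = -188.0 kcal/mol
Combining the equations, ΔHrxn = (-59.8) + (+100.6) + (-188.0) = -147.2 kcal/mol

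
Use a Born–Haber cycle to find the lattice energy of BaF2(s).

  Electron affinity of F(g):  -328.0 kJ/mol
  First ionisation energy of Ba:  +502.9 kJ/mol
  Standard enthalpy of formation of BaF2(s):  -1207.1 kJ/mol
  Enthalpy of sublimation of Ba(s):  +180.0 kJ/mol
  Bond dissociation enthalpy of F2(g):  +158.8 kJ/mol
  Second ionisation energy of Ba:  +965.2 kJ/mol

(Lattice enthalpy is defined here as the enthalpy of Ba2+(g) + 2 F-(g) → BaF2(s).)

ΔHf° = 1·ΔHsub + 1·(ΣIE) + 1·D(F2) + 2·EA + U
-1207.1 = 1·(+180.0) + 1·(+1468.1) + 1·(+158.8) + 2·(-328.0) + U
U = -1207.1 − (+1150.9) = -2358.0 kJ/mol

U = -2358.0 kJ/mol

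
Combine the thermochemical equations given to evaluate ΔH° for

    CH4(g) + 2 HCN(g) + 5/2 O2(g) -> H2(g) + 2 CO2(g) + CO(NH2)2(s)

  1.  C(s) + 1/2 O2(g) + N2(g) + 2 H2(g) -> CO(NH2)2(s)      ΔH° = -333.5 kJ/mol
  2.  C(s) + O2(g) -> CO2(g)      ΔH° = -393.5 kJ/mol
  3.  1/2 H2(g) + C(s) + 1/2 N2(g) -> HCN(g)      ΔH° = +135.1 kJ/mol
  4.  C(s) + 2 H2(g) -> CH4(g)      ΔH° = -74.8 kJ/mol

eq. 1 as written: -333.5 kJ/mol
eq. 2 × 2: (2)·(-393.5) = -787.0 kJ/mol
eq. 3 reversed and × 2: (-2)·(+135.1) = -270.2 kJ/mol
eq. 4 reversed: +74.8 kJ/mol
Since enthalpy is a state function, ΔH° = (-333.5) + (-787.0) + (-270.2) + (+74.8) = -1315.9 kJ/mol

ΔH° = -1315.9 kJ/mol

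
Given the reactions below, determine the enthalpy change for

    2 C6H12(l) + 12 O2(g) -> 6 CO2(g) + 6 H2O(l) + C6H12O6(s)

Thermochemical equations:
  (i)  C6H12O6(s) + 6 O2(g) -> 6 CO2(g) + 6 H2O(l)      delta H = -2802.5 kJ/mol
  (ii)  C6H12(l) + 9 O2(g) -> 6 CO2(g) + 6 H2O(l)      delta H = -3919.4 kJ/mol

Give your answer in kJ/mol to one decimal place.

(i) reversed (reverse to put C6H12O6(s) on the product side): +2802.5 kJ/mol
(ii) × 2 (scale by 2 for the 2 C6H12(l)): (2)·(-3919.4) = -7838.8 kJ/mol
By Hess's law, delta H = (-1)·(-2802.5) + (2)·(-3919.4) = -5036.3 kJ/mol

delta H = -5036.3 kJ/mol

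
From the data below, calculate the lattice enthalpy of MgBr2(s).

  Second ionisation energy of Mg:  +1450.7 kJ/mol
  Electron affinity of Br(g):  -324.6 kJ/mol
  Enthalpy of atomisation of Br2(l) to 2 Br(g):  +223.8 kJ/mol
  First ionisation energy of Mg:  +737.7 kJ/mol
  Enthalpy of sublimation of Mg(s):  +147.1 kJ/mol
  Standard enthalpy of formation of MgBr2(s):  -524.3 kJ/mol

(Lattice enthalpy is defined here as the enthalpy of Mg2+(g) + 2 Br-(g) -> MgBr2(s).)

U = -2434.4 kJ/mol

ΔHf° = 1·ΔHsub + 1·(ΣIE) + 1·D(Br2) + 2·EA + U
-524.3 = 1·(+147.1) + 1·(+2188.4) + 1·(+223.8) + 2·(-324.6) + U
U = -524.3 − (+1910.1) = -2434.4 kJ/mol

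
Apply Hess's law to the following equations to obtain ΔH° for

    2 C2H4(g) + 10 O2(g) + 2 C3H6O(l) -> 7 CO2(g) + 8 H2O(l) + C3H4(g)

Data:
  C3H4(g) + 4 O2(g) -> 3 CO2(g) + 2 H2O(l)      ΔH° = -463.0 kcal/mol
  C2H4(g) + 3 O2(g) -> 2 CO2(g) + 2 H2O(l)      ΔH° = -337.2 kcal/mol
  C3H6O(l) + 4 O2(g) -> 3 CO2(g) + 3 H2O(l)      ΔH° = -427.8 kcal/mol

equation 1 reversed (reverse to put C3H4(g) on the product side): +463.0 kcal/mol
equation 2 × 2 (scale by 2 for the 2 C2H4(g)): (2)·(-337.2) = -674.4 kcal/mol
equation 3 × 2 (×2 to match 2 C3H6O(l) in the target): (2)·(-427.8) = -855.6 kcal/mol
ΔH° = (-1)·(-463.0) + (2)·(-337.2) + (2)·(-427.8) = -1067.0 kcal/mol

ΔH° = -1067.0 kcal/mol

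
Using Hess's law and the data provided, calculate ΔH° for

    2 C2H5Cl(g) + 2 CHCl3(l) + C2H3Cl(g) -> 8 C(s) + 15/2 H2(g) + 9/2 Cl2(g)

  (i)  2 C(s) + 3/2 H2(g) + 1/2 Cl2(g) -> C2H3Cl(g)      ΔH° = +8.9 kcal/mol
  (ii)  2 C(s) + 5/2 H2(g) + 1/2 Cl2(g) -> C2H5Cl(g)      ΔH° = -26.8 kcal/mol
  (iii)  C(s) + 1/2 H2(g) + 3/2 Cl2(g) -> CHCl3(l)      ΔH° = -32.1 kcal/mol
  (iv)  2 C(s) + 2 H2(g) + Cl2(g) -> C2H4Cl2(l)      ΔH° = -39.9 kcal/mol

(i) reversed: -8.9 kcal/mol
(ii) reversed and × 2: (-2)·(-26.8) = +53.6 kcal/mol
(iii) reversed and × 2: (-2)·(-32.1) = +64.2 kcal/mol
(iv): not needed.
Summing the manipulated equations, ΔH° = (-8.9) + (+53.6) + (+64.2) = 108.9 kcal/mol

ΔH° = 108.9 kcal/mol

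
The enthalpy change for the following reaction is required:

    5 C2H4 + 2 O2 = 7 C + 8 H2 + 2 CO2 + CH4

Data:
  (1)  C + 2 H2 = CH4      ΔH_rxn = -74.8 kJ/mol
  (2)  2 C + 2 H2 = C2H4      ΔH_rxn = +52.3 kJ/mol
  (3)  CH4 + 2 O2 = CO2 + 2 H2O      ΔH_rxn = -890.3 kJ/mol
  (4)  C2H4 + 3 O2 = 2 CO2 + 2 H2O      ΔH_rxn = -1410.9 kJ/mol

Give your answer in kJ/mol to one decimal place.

ΔH_rxn = -1123.3 kJ/mol

(1) reversed: +74.8 kJ/mol
(2) reversed and × 3: (-3)·(+52.3) = -156.9 kJ/mol
(3) reversed and × 2: (-2)·(-890.3) = +1780.6 kJ/mol
(4) × 2: (2)·(-1410.9) = -2821.8 kJ/mol
ΔH_rxn = (+74.8) + (-156.9) + (+1780.6) + (-2821.8) = -1123.3 kJ/mol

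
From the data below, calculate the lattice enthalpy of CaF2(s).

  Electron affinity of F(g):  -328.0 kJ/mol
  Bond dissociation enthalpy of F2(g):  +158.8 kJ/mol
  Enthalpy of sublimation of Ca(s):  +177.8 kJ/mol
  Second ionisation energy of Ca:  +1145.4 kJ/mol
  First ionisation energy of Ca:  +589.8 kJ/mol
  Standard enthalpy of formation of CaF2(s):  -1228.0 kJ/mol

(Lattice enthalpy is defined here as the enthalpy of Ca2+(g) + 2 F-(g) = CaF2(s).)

ΔHf° = 1·ΔHsub + 1·(ΣIE) + 1·D(F2) + 2·EA + U
-1228.0 = 1·(+177.8) + 1·(+1735.2) + 1·(+158.8) + 2·(-328.0) + U
U = -1228.0 − (+1415.8) = -2643.8 kJ/mol

U = -2643.8 kJ/mol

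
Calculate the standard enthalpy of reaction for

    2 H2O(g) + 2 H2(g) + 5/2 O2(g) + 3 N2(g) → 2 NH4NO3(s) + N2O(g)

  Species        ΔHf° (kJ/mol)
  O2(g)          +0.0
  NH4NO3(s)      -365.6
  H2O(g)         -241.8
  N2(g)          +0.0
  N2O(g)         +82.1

Products: 2·(-365.6) + 1·(+82.1) = -649.1
Reactants: 2·(-241.8) + 2·(+0.0) + 5/2·(+0.0) + 3·(+0.0) = -483.6
ΔH_rxn = (-649.1) − (-483.6) = -165.5 kJ/mol

ΔH_rxn = -165.5 kJ/mol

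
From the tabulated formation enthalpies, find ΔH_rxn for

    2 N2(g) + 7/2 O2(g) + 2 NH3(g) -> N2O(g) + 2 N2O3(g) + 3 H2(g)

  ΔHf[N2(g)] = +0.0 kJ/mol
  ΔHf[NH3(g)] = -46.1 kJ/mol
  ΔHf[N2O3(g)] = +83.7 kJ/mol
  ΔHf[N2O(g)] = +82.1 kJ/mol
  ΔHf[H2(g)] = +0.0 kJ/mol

ΔH_rxn = 341.7 kJ/mol

ΔH°rxn = Σ nΔHf°(products) − Σ nΔHf°(reactants).
Products: 1·(+82.1) + 2·(+83.7) + 3·(+0.0) = +249.5
Reactants: 2·(+0.0) + 7/2·(+0.0) + 2·(-46.1) = -92.2
ΔH_rxn = (+249.5) − (-92.2) = 341.7 kJ/mol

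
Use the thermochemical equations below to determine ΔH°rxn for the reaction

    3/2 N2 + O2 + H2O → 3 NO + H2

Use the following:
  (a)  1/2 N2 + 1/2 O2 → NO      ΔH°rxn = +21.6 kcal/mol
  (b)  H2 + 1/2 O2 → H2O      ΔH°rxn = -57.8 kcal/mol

(a) × 3: (3)·(+21.6) = +64.8 kcal/mol
(b) reversed: +57.8 kcal/mol
Summing the manipulated equations, ΔH°rxn = (3)·(+21.6) + (-1)·(-57.8) = 122.6 kcal/mol

ΔH°rxn = 122.6 kcal/mol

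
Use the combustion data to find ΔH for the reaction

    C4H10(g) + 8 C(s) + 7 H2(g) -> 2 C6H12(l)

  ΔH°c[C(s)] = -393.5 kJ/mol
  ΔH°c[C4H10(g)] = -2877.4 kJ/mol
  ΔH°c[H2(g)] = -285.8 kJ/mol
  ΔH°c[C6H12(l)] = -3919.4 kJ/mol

With combustion enthalpies, reactants minus products:
= [1·(-2877.4) + 8·(-393.5) + 7·(-285.8)] − [2·(-3919.4)]
= -187.2 kJ/mol

ΔH = -187.2 kJ/mol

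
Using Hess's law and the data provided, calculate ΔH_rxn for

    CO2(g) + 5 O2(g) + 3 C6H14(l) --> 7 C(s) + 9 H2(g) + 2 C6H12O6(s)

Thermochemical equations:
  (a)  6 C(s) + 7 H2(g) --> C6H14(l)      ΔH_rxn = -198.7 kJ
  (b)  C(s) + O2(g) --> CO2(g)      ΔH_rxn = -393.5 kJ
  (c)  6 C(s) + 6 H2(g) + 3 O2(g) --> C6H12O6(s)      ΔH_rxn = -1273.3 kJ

(a) reversed and × 3: (-3)·(-198.7) = +596.1 kJ
(b) reversed: +393.5 kJ
(c) × 2: (2)·(-1273.3) = -2546.6 kJ
ΔH_rxn = (+596.1) + (+393.5) + (-2546.6) = -1557.0 kJ

ΔH_rxn = -1557.0 kJ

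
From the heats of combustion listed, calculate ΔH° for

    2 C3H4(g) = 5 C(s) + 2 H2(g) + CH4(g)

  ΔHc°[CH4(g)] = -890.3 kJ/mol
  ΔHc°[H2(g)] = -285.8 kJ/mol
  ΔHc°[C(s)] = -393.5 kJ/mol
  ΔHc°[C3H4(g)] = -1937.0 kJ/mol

ΔH° = -444.6 kJ/mol

Using ΔH = Σ nΔHc°(reactants) − Σ nΔHc°(products):
= [2·(-1937.0)] − [5·(-393.5) + 2·(-285.8) + 1·(-890.3)]
= -444.6 kJ/mol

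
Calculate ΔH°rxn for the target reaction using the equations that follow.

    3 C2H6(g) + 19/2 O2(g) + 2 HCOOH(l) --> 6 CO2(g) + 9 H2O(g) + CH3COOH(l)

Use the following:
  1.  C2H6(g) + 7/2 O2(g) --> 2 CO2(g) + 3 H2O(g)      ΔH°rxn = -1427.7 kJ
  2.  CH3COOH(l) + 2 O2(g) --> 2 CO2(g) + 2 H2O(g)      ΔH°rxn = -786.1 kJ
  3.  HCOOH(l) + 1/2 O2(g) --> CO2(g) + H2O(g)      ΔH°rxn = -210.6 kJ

eq. 1 × 3: (3)·(-1427.7) = -4283.1 kJ
eq. 2 reversed: +786.1 kJ
eq. 3 × 2: (2)·(-210.6) = -421.2 kJ
Since enthalpy is a state function, ΔH°rxn = (3)·(-1427.7) + (-1)·(-786.1) + (2)·(-210.6) = -3918.2 kJ

ΔH°rxn = -3918.2 kJ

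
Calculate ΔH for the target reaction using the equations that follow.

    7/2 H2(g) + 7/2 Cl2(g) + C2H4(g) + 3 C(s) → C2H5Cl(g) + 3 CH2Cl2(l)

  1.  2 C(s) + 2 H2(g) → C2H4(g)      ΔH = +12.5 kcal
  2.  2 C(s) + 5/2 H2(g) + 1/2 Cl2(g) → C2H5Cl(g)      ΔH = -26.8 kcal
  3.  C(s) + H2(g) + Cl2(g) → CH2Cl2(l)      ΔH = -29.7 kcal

ΔH = -128.4 kcal

eq. 1 reversed: -12.5 kcal
eq. 2 as written: -26.8 kcal
eq. 3 × 3: (3)·(-29.7) = -89.1 kcal
By Hess's law, ΔH = (-12.5) + (-26.8) + (-89.1) = -128.4 kcal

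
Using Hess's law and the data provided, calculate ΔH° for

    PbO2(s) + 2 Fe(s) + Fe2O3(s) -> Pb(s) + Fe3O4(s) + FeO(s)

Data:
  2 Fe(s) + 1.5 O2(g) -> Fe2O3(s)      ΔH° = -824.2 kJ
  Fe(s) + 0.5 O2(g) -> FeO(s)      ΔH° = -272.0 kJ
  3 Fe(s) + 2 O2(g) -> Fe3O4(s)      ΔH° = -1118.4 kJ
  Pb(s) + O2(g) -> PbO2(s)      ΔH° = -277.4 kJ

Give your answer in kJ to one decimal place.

equation 1 reversed (reverse to put Fe2O3(s) on the reactant side): +824.2 kJ
equation 2 as written (FeO(s) already on the product side): -272.0 kJ
equation 3 as written (Fe3O4(s) already on the product side): -1118.4 kJ
equation 4 reversed (reverse to put PbO2(s) on the reactant side): +277.4 kJ
ΔH° = (+824.2) + (-272.0) + (-1118.4) + (+277.4) = -288.8 kJ

ΔH° = -288.8 kJ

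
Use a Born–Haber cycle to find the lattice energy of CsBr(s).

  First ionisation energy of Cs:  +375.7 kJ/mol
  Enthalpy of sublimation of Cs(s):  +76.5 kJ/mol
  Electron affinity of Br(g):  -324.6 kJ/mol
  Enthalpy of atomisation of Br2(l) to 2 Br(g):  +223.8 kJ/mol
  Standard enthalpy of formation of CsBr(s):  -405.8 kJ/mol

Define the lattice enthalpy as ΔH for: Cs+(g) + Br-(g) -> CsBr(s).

ΔHf° = 1·ΔHsub + 1·(ΣIE) + 1/2·D(Br2) + 1·EA + U
-405.8 = 1·(+76.5) + 1·(+375.7) + 1/2·(+223.8) + 1·(-324.6) + U
U = -405.8 − (+239.5) = -645.3 kJ/mol

U = -645.3 kJ/mol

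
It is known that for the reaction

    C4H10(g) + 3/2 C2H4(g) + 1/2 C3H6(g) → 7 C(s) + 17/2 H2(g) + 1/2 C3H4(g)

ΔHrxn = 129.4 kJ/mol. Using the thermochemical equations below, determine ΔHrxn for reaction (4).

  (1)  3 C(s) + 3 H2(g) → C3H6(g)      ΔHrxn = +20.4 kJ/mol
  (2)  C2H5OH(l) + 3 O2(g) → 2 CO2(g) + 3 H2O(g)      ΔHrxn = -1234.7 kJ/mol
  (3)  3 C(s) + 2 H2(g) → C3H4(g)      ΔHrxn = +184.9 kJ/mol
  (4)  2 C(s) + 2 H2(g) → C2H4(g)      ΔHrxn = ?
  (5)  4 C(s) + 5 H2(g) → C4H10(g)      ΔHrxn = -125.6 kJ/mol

ΔHrxn = 52.3 kJ/mol

(1) reversed and × 1/2: (-1/2)·(+20.4) = -10.2 kJ/mol
(2): not needed.
(3) × 1/2: (1/2)·(+184.9) = +92.45 kJ/mol
(4) reversed and × 3/2: contributes −3/2·x
(5) reversed: +125.6 kJ/mol
+129.4 = (-10.2) + (+92.45) + (+125.6) − 3/2·x
x = (+129.4 − (+207.85)) / (-3/2) = 52.3 kJ/mol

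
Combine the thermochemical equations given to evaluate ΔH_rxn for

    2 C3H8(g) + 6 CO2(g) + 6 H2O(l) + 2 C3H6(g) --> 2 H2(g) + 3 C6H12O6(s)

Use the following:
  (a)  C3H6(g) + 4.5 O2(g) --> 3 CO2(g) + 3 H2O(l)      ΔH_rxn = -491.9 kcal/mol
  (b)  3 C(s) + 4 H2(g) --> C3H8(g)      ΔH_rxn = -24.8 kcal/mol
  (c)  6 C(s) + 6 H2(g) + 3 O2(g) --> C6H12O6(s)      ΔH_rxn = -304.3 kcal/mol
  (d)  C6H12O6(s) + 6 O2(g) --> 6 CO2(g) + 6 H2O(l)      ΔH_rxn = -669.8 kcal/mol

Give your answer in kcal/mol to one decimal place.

ΔH_rxn = 101.1 kcal/mol

(a) × 2: (2)·(-491.9) = -983.8 kcal/mol
(b) reversed and × 2: (-2)·(-24.8) = +49.6 kcal/mol
(c) as written: -304.3 kcal/mol
(d) reversed and × 2: (-2)·(-669.8) = +1339.6 kcal/mol
Since enthalpy is a state function, ΔH_rxn = (-983.8) + (+49.6) + (-304.3) + (+1339.6) = 101.1 kcal/mol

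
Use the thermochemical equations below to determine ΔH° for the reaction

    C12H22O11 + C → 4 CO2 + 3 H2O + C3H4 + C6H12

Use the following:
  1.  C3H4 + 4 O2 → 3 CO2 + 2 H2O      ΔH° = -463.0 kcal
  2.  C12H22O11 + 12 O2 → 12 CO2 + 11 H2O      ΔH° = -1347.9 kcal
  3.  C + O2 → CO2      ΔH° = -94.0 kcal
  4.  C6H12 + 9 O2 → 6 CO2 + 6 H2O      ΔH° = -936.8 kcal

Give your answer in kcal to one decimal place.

ΔH° = -42.1 kcal

eq. 1 reversed (C3H4 must end up as a product): +463.0 kcal
eq. 2 as written (C12H22O11 already on the reactant side): -1347.9 kcal
eq. 3 as written (C already on the reactant side): -94.0 kcal
eq. 4 reversed (C6H12 must end up as a product): +936.8 kcal
By Hess's law, ΔH° = (-1)·(-463.0) + (1)·(-1347.9) + (1)·(-94.0) + (-1)·(-936.8) = -42.1 kcal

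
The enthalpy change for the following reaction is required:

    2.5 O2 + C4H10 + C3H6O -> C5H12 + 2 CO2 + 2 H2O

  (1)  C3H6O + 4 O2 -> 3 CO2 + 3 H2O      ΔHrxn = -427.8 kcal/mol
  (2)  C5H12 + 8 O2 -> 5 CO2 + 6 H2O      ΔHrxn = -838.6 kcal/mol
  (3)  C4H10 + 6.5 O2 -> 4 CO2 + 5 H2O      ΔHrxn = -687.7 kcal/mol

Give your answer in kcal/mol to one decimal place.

(1) as written: -427.8 kcal/mol
(2) reversed: +838.6 kcal/mol
(3) as written: -687.7 kcal/mol
Combining the equations, ΔHrxn = (1)·(-427.8) + (-1)·(-838.6) + (1)·(-687.7) = -276.9 kcal/mol

ΔHrxn = -276.9 kcal/mol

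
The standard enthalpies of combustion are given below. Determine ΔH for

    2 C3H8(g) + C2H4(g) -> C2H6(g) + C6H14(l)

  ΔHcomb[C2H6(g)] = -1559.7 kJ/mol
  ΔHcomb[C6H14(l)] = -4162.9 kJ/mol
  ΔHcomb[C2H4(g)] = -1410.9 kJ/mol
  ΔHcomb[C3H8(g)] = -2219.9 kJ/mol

With combustion enthalpies, reactants minus products:
= [2·(-2219.9) + 1·(-1410.9)] − [1·(-1559.7) + 1·(-4162.9)]
= -128.1 kJ/mol

ΔH = -128.1 kJ/mol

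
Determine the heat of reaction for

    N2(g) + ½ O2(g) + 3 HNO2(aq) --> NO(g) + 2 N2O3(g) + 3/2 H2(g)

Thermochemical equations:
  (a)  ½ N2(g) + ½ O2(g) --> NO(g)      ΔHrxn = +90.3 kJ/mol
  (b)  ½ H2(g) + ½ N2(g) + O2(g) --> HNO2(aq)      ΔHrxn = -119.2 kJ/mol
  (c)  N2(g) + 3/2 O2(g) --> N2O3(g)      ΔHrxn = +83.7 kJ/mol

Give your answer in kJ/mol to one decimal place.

(a) as written: +90.3 kJ/mol
(b) reversed and × 3: (-3)·(-119.2) = +357.6 kJ/mol
(c) × 2: (2)·(+83.7) = +167.4 kJ/mol
ΔHrxn = (+90.3) + (+357.6) + (+167.4) = 615.3 kJ/mol

ΔHrxn = 615.3 kJ/mol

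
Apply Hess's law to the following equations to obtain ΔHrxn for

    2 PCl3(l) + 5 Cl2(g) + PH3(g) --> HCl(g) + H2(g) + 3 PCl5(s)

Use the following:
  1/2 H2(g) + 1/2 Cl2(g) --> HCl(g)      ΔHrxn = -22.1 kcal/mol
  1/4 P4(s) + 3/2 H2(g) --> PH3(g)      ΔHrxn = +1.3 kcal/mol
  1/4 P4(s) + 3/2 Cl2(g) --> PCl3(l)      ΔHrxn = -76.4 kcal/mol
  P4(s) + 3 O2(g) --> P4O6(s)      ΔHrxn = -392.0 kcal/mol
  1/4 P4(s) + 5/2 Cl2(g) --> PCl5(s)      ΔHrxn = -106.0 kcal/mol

equation 1 as written: -22.1 kcal/mol
equation 2 reversed: -1.3 kcal/mol
equation 3 reversed and × 2: (-2)·(-76.4) = +152.8 kcal/mol
equation 4: not needed.
equation 5 × 3: (3)·(-106.0) = -318.0 kcal/mol
ΔHrxn = (1)·(-22.1) + (-1)·(+1.3) + (-2)·(-76.4) + (3)·(-106.0) = -188.6 kcal/mol

ΔHrxn = -188.6 kcal/mol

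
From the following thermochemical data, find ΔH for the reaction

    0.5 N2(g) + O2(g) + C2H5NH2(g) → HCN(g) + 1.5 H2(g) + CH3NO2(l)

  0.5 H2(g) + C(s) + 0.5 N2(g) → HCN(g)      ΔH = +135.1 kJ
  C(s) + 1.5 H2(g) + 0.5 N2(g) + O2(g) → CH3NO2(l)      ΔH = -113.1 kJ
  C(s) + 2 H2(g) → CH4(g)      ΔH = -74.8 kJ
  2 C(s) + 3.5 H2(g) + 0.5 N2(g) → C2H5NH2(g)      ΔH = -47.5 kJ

equation 1 as written: +135.1 kJ
equation 2 as written: -113.1 kJ
equation 3: not needed.
equation 4 reversed: +47.5 kJ
Since enthalpy is a state function, ΔH = (+135.1) + (-113.1) + (+47.5) = 69.5 kJ

ΔH = 69.5 kJ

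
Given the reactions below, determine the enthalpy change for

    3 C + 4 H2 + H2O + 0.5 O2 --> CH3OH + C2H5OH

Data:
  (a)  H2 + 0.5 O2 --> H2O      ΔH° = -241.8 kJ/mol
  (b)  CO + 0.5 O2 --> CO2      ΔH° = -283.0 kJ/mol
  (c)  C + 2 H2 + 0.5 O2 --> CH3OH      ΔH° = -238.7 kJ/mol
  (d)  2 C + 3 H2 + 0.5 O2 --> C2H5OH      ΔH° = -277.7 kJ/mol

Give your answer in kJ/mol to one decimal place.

(a) reversed (H2O must end up as a reactant): +241.8 kJ/mol
(b): not needed (CO appears nowhere else).
(c) as written (CH3OH already on the product side): -238.7 kJ/mol
(d) as written (C2H5OH already on the product side): -277.7 kJ/mol
By Hess's law, ΔH° = (+241.8) + (-238.7) + (-277.7) = -274.6 kJ/mol

ΔH° = -274.6 kJ/mol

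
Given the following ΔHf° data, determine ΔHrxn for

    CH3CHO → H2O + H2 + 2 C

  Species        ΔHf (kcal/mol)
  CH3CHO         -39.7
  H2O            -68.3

ΔHrxn = -28.6 kcal/mol

Products: 1·(-68.3) + 1·(+0.0) + 2·(+0.0) = -68.3
Reactants: 1·(-39.7) = -39.7
ΔHrxn = (-68.3) − (-39.7) = -28.6 kcal/mol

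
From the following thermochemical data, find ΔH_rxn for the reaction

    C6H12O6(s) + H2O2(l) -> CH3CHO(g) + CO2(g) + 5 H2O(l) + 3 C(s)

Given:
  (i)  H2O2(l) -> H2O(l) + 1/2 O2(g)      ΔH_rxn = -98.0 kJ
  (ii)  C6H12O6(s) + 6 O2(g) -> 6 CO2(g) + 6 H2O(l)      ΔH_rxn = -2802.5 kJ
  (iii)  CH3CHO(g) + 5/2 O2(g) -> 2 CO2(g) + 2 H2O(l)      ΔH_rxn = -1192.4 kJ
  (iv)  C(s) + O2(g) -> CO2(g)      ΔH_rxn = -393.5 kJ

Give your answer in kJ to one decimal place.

ΔH_rxn = -527.6 kJ

(i) as written (H2O2(l) already on the reactant side): -98.0 kJ
(ii) as written (C6H12O6(s) already on the reactant side): -2802.5 kJ
(iii) reversed (reverse to put CH3CHO(g) on the product side): +1192.4 kJ
(iv) reversed and × 3 (C(s) must end up as a product; ×3 to match 3 C(s) in the target): (-3)·(-393.5) = +1180.5 kJ
ΔH_rxn = (1)·(-98.0) + (1)·(-2802.5) + (-1)·(-1192.4) + (-3)·(-393.5) = -527.6 kJ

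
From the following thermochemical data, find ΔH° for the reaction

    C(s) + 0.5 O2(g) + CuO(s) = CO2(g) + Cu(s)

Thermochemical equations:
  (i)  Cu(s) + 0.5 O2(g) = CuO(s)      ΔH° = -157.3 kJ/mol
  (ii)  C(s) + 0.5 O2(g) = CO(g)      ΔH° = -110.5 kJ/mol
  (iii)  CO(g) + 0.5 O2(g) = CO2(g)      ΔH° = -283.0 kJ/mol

ΔH° = -236.2 kJ/mol

(i) reversed: +157.3 kJ/mol
(ii) as written: -110.5 kJ/mol
(iii) as written: -283.0 kJ/mol
Since enthalpy is a state function, ΔH° = (+157.3) + (-110.5) + (-283.0) = -236.2 kJ/mol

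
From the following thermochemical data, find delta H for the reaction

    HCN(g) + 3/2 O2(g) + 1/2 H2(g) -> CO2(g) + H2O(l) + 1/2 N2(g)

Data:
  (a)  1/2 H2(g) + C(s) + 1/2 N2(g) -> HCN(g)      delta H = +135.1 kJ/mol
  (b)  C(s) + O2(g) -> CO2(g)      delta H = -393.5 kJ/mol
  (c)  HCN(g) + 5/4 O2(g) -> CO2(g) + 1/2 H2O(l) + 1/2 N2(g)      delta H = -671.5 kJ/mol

(a) as written (H2(g) already on the reactant side): +135.1 kJ/mol
(b) reversed: +393.5 kJ/mol
(c) × 2 (×2 to match 1 H2O(l) in the target): (2)·(-671.5) = -1343.0 kJ/mol
By Hess's law, delta H = (1)·(+135.1) + (-1)·(-393.5) + (2)·(-671.5) = -814.4 kJ/mol

delta H = -814.4 kJ/mol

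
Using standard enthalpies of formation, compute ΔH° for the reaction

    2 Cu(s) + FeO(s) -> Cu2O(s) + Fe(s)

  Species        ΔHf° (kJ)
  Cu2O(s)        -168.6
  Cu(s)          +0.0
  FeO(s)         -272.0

Products: 1·(-168.6) + 1·(+0.0) = -168.6
Reactants: 2·(+0.0) + 1·(-272.0) = -272.0
ΔH° = (-168.6) − (-272.0) = 103.4 kJ

ΔH° = 103.4 kJ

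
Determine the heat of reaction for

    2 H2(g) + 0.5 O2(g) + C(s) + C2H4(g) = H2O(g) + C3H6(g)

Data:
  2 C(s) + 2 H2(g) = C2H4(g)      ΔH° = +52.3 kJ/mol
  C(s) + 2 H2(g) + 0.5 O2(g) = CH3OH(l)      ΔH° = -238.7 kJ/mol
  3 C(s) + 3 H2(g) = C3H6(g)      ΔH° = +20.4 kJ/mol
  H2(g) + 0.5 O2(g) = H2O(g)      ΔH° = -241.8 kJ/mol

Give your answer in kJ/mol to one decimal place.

equation 1 reversed (C2H4(g) must end up as a reactant): -52.3 kJ/mol
equation 2: not needed (CH3OH(l) appears nowhere else).
equation 3 as written (C3H6(g) already on the product side): +20.4 kJ/mol
equation 4 as written (H2O(g) already on the product side): -241.8 kJ/mol
ΔH° = (-52.3) + (+20.4) + (-241.8) = -273.7 kJ/mol

ΔH° = -273.7 kJ/mol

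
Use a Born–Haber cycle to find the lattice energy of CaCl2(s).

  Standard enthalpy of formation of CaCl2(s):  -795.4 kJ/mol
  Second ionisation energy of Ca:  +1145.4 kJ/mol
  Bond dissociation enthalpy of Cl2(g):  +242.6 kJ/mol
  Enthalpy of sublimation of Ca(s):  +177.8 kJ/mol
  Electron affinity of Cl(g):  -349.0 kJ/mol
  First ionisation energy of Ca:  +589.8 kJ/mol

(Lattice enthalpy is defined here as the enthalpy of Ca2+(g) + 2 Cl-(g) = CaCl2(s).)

U = -2253.0 kJ/mol

ΔHf° = 1·ΔHsub + 1·(ΣIE) + 1·D(Cl2) + 2·EA + U
-795.4 = 1·(+177.8) + 1·(+1735.2) + 1·(+242.6) + 2·(-349.0) + U
U = -795.4 − (+1457.6) = -2253.0 kJ/mol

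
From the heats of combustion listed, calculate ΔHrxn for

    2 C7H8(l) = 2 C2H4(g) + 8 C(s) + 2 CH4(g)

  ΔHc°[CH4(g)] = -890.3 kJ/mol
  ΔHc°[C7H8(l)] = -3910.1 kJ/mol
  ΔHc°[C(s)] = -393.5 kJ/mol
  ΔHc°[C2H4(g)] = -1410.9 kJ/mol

ΔHrxn = -69.8 kJ/mol

With combustion enthalpies, reactants minus products:
= [2·(-3910.1)] − [2·(-1410.9) + 8·(-393.5) + 2·(-890.3)]
= -69.8 kJ/mol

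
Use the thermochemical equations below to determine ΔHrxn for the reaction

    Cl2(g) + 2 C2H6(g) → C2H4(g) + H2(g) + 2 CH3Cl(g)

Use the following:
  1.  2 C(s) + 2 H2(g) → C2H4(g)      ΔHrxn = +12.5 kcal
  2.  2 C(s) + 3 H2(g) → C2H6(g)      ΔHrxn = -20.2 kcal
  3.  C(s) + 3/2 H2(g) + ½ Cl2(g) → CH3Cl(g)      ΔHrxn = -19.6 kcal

eq. 1 as written (C2H4(g) already on the product side): +12.5 kcal
eq. 2 reversed and × 2 (C2H6(g) must end up as a reactant; scale by 2 for the 2 C2H6(g)): (-2)·(-20.2) = +40.4 kcal
eq. 3 × 2 (×2 to match 2 CH3Cl(g) in the target): (2)·(-19.6) = -39.2 kcal
ΔHrxn = (+12.5) + (+40.4) + (-39.2) = 13.7 kcal

ΔHrxn = 13.7 kcal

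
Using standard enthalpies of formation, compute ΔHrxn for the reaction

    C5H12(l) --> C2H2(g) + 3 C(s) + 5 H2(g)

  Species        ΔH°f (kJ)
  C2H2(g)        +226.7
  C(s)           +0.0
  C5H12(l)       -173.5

ΔHrxn = 400.2 kJ

Products: 1·(+226.7) + 3·(+0.0) + 5·(+0.0) = +226.7
Reactants: 1·(-173.5) = -173.5
ΔHrxn = (+226.7) − (-173.5) = 400.2 kJ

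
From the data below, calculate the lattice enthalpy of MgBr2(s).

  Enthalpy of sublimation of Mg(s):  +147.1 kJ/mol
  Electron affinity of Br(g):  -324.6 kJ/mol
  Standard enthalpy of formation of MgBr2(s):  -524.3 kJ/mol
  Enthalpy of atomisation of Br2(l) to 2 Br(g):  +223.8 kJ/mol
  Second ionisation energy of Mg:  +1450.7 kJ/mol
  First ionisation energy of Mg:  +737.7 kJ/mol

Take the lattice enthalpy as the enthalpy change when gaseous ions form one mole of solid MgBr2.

U = -2434.4 kJ/mol

ΔHf° = 1·ΔHsub + 1·(ΣIE) + 1·D(Br2) + 2·EA + U
-524.3 = 1·(+147.1) + 1·(+2188.4) + 1·(+223.8) + 2·(-324.6) + U
U = -524.3 − (+1910.1) = -2434.4 kJ/mol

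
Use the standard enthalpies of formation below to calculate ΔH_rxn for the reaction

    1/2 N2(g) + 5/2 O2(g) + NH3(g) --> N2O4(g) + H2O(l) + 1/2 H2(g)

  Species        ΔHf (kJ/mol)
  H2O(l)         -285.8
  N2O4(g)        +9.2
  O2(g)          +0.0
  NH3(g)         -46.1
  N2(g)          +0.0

ΔH°rxn = Σ nΔHf°(products) − Σ nΔHf°(reactants).
Products: 1·(+9.2) + 1·(-285.8) + 1/2·(+0.0) = -276.6
Reactants: 1/2·(+0.0) + 5/2·(+0.0) + 1·(-46.1) = -46.1
ΔH_rxn = (-276.6) − (-46.1) = -230.5 kJ/mol

ΔH_rxn = -230.5 kJ/mol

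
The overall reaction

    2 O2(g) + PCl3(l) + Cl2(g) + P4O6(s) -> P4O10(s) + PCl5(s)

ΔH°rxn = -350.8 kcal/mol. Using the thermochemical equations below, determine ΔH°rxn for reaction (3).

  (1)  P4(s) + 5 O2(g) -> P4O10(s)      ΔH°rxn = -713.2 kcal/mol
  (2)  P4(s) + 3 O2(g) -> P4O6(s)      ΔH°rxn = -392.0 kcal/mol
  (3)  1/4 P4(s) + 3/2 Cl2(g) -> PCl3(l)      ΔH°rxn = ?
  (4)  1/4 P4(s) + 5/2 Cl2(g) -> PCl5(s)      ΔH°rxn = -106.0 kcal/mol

(1) as written (P4O10(s) already on the product side): -713.2 kcal/mol
(2) reversed (reverse to put P4O6(s) on the reactant side): +392.0 kcal/mol
(3) reversed (PCl3(l) must end up as a reactant): contributes −x
(4) as written (PCl5(s) already on the product side): -106.0 kcal/mol
-350.8 = (-713.2) + (+392.0) + (-106.0) − x
x = (-350.8 − (-427.2)) / (-1) = -76.4 kcal/mol

ΔH°rxn = -76.4 kcal/mol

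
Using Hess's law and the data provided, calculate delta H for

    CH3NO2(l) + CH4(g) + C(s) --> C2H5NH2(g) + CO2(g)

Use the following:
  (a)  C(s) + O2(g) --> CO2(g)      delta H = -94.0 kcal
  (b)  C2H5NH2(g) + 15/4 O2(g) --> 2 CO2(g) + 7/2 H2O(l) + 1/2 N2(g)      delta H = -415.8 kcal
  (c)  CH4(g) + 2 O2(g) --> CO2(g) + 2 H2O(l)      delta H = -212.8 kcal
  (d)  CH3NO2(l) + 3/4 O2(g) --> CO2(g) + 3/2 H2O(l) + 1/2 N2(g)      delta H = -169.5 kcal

delta H = -60.5 kcal

(a) as written (C(s) already on the reactant side): -94.0 kcal
(b) reversed (C2H5NH2(g) must end up as a product): +415.8 kcal
(c) as written (CH4(g) already on the reactant side): -212.8 kcal
(d) as written (CH3NO2(l) already on the reactant side): -169.5 kcal
Since enthalpy is a state function, delta H = (-94.0) + (+415.8) + (-212.8) + (-169.5) = -60.5 kcal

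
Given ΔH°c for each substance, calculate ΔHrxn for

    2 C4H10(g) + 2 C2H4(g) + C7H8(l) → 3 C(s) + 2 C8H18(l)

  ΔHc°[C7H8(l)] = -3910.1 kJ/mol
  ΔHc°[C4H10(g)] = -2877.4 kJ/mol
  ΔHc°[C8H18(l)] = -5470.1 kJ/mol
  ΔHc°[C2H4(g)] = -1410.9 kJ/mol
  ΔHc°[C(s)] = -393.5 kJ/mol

ΔHrxn = -366.0 kJ/mol

Using ΔH = Σ nΔHc°(reactants) − Σ nΔHc°(products):
= [2·(-2877.4) + 2·(-1410.9) + 1·(-3910.1)] − [3·(-393.5) + 2·(-5470.1)]
= -366.0 kJ/mol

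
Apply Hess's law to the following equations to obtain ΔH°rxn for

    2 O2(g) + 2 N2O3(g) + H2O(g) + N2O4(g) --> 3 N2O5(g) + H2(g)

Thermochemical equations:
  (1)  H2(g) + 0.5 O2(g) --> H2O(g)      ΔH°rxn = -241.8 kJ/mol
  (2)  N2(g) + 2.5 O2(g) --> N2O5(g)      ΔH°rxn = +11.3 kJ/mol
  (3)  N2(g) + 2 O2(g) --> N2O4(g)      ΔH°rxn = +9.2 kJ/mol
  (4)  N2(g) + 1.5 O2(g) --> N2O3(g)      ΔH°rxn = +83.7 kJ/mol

(1) reversed (reverse to put H2O(g) on the reactant side): +241.8 kJ/mol
(2) × 3 (scale by 3 for the 3 N2O5(g)): (3)·(+11.3) = +33.9 kJ/mol
(3) reversed (N2O4(g) must end up as a reactant): -9.2 kJ/mol
(4) reversed and × 2 (reverse to put N2O3(g) on the reactant side; ×2 to match 2 N2O3(g) in the target): (-2)·(+83.7) = -167.4 kJ/mol
ΔH°rxn = (+241.8) + (+33.9) + (-9.2) + (-167.4) = 99.1 kJ/mol

ΔH°rxn = 99.1 kJ/mol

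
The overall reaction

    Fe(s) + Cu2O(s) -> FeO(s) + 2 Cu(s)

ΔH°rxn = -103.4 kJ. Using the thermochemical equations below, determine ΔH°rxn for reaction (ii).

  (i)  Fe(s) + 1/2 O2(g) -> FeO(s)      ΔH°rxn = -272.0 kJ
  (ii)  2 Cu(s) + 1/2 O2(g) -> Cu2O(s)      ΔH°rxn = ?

ΔH°rxn = -168.6 kJ

(i) as written (FeO(s) already on the product side): -272.0 kJ
(ii) reversed (Cu2O(s) must end up as a reactant): contributes −x
-103.4 = (-272.0) − x
x = (-103.4 − (-272.0)) / (-1) = -168.6 kJ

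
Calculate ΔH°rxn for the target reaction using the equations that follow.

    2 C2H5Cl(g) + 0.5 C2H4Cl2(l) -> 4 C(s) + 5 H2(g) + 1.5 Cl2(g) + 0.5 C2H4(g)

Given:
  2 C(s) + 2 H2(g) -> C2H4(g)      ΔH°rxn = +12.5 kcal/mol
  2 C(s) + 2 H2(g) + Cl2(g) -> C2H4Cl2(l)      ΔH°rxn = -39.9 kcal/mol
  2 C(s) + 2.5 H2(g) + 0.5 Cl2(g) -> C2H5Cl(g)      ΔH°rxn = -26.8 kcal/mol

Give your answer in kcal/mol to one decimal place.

equation 1 × 1/2 (×1/2 to match 1/2 C2H4(g) in the target): (1/2)·(+12.5) = +6.25 kcal/mol
equation 2 reversed and × 1/2 (reverse to put C2H4Cl2(l) on the reactant side; ×1/2 to match 1/2 C2H4Cl2(l) in the target): (-1/2)·(-39.9) = +19.95 kcal/mol
equation 3 reversed and × 2 (C2H5Cl(g) must end up as a reactant; scale by 2 for the 2 C2H5Cl(g)): (-2)·(-26.8) = +53.6 kcal/mol
Since enthalpy is a state function, ΔH°rxn = (1/2)·(+12.5) + (-1/2)·(-39.9) + (-2)·(-26.8) = 79.8 kcal/mol

ΔH°rxn = 79.8 kcal/mol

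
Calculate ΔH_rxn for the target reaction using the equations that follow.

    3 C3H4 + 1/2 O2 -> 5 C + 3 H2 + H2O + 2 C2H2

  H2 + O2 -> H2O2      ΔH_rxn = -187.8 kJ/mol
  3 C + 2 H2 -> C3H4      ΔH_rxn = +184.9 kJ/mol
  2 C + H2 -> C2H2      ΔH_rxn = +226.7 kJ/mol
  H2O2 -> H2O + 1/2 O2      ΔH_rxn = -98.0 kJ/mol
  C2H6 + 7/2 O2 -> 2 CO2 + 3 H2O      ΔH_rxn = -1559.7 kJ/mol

ΔH_rxn = -387.1 kJ/mol

equation 1 as written: -187.8 kJ/mol
equation 2 reversed and × 3: (-3)·(+184.9) = -554.7 kJ/mol
equation 3 × 2: (2)·(+226.7) = +453.4 kJ/mol
equation 4 as written: -98.0 kJ/mol
equation 5: not needed.
ΔH_rxn = (-187.8) + (-554.7) + (+453.4) + (-98.0) = -387.1 kJ/mol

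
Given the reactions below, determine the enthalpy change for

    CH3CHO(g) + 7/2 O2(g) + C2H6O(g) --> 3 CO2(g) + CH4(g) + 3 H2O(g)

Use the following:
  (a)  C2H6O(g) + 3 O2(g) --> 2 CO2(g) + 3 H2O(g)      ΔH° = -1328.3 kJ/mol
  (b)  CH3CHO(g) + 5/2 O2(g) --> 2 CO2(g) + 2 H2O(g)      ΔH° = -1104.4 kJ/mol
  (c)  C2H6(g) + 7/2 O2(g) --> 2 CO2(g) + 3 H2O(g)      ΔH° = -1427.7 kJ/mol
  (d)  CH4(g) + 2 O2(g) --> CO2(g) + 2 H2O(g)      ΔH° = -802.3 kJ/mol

ΔH° = -1630.4 kJ/mol

(a) as written (C2H6O(g) already on the reactant side): -1328.3 kJ/mol
(b) as written (CH3CHO(g) already on the reactant side): -1104.4 kJ/mol
(c): not needed (C2H6(g) appears nowhere else).
(d) reversed (reverse to put CH4(g) on the product side): +802.3 kJ/mol
ΔH° = (-1328.3) + (-1104.4) + (+802.3) = -1630.4 kJ/mol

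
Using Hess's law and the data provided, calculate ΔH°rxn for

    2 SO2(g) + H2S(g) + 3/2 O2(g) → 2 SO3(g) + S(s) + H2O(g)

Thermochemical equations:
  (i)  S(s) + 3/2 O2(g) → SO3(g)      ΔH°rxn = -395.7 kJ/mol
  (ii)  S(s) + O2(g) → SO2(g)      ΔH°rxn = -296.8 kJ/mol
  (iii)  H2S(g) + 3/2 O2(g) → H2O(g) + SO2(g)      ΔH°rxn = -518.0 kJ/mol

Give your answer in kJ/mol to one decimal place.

ΔH°rxn = -419.0 kJ/mol

(i) × 2 (scale by 2 for the 2 SO3(g)): (2)·(-395.7) = -791.4 kJ/mol
(ii) reversed and × 3: (-3)·(-296.8) = +890.4 kJ/mol
(iii) as written (H2S(g) already on the reactant side): -518.0 kJ/mol
ΔH°rxn = (-791.4) + (+890.4) + (-518.0) = -419.0 kJ/mol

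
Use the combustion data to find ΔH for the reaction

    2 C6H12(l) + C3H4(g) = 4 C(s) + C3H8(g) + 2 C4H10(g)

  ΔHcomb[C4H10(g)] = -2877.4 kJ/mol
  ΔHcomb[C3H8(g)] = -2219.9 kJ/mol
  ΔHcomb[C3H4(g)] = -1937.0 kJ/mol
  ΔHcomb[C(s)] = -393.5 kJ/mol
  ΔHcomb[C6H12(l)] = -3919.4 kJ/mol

Using ΔH = Σ nΔHc°(reactants) − Σ nΔHc°(products):
= [2·(-3919.4) + 1·(-1937.0)] − [4·(-393.5) + 1·(-2219.9) + 2·(-2877.4)]
= -227.1 kJ/mol

ΔH = -227.1 kJ/mol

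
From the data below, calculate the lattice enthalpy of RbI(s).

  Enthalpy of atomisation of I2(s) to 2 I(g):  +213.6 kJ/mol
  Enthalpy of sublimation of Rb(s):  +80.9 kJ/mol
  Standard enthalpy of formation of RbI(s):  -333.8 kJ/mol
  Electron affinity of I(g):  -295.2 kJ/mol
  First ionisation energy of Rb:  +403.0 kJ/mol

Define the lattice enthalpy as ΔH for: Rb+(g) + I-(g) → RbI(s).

ΔHf° = 1·ΔHsub + 1·(ΣIE) + 1/2·D(I2) + 1·EA + U
-333.8 = 1·(+80.9) + 1·(+403.0) + 1/2·(+213.6) + 1·(-295.2) + U
U = -333.8 − (+295.5) = -629.3 kJ/mol

U = -629.3 kJ/mol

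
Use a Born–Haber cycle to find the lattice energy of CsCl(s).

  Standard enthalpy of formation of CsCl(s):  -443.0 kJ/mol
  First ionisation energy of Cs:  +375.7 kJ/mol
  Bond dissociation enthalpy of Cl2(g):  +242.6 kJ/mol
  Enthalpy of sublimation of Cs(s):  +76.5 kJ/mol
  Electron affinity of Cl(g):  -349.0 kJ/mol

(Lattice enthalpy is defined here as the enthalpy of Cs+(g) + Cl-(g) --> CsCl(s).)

U = -667.5 kJ/mol

ΔHf° = 1·ΔHsub + 1·(ΣIE) + 1/2·D(Cl2) + 1·EA + U
-443.0 = 1·(+76.5) + 1·(+375.7) + 1/2·(+242.6) + 1·(-349.0) + U
U = -443.0 − (+224.5) = -667.5 kJ/mol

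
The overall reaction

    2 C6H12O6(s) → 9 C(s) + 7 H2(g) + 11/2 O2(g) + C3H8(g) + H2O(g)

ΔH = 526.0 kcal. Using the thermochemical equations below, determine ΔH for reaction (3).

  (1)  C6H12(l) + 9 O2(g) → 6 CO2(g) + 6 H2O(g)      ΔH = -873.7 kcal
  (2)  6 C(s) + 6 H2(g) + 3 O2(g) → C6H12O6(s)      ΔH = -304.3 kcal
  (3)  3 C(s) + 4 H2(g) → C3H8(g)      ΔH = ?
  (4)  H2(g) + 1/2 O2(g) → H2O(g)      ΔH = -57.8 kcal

(1): not needed.
(2) reversed and × 2: (-2)·(-304.3) = +608.6 kcal
(3) as written: contributes x
(4) as written: -57.8 kcal
+526.0 = (+608.6) + (-57.8) + x
x = (+526.0 − (+550.8)) / (1) = -24.8 kcal

ΔH = -24.8 kcal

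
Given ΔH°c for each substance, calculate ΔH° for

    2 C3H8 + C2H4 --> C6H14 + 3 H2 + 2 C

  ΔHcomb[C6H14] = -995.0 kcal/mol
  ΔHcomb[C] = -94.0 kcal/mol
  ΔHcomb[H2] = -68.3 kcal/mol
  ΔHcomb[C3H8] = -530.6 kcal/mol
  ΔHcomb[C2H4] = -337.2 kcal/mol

ΔH° = -10.5 kcal/mol

Using ΔH = Σ nΔHc°(reactants) − Σ nΔHc°(products):
= [2·(-530.6) + 1·(-337.2)] − [1·(-995.0) + 3·(-68.3) + 2·(-94.0)]
= -10.5 kcal/mol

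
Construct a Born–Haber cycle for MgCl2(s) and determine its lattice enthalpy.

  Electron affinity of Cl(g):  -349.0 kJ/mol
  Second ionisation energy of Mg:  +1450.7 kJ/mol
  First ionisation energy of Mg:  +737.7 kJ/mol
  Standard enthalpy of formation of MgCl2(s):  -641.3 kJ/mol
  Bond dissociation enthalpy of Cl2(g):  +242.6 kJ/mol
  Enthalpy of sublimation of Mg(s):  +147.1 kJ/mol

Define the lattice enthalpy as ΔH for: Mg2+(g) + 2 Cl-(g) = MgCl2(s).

ΔHf° = 1·ΔHsub + 1·(ΣIE) + 1·D(Cl2) + 2·EA + U
-641.3 = 1·(+147.1) + 1·(+2188.4) + 1·(+242.6) + 2·(-349.0) + U
U = -641.3 − (+1880.1) = -2521.4 kJ/mol

U = -2521.4 kJ/mol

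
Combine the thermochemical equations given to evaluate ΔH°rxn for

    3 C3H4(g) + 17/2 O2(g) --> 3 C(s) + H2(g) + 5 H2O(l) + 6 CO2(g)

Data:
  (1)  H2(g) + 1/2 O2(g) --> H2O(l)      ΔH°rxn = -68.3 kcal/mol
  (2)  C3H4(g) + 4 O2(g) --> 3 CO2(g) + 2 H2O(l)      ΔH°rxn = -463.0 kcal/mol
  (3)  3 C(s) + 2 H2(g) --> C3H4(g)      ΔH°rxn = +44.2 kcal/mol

ΔH°rxn = -1038.5 kcal/mol

(1) as written: -68.3 kcal/mol
(2) × 2 (×2 to match 6 CO2(g) in the target): (2)·(-463.0) = -926.0 kcal/mol
(3) reversed (C(s) must end up as a product): -44.2 kcal/mol
Since enthalpy is a state function, ΔH°rxn = (1)·(-68.3) + (2)·(-463.0) + (-1)·(+44.2) = -1038.5 kcal/mol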